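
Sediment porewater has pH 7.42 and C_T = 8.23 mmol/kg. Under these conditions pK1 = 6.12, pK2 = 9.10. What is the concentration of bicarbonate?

[HCO3⁻] = 7.68 mmol/kg

α₁ = 1 / (1 + [H⁺]/K1 + K2/[H⁺]) = 1 / (1 + 10^-1.30 + 10^-1.68)
   = 1 / (1 + 0.050119 + 0.020893) = 1/1.0710 = 0.9337
[HCO3⁻] = α₁ × DIC = 0.9337 × 8.23 = 7.68 mmol/kg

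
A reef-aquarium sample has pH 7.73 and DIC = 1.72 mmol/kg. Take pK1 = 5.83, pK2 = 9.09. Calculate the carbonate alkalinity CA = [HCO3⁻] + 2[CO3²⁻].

CA = [HCO3⁻] + 2[CO3²⁻] = (α₁ + 2α₂)·DIC
At pH 7.73: [H⁺]/K1 = 10^-1.90 = 0.012589, K2/[H⁺] = 10^-1.36 = 0.043652
α₁ = 1/(1 + 0.012589 + 0.043652) = 1/1.0562 = 0.9468; α₂ = α₁·K2/[H⁺] = 0.04133
α₁ + 2α₂ = 1.0294
CA = 1.0294 × 1.72 = 1.77 mmol/kg

CA = 1.77 mmol/kg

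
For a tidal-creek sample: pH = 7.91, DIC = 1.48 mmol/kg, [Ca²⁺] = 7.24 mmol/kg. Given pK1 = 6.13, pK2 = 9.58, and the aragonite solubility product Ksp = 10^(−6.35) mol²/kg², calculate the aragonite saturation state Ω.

α₂ = 1 / (1 + [H⁺]/K2 + [H⁺]²/(K1K2)) = 1 / (1 + 10^+1.67 + 10^-0.11)
   = 1 / (1 + 46.774 + 0.77625) = 1/48.550 = 0.02060
[CO3²⁻] = α₂ × DIC = 0.02060 × 1.48 = 0.03048 mmol/kg
Ksp = 10^(−6.35) = 4.467×10^-7
Ω = [Ca²⁺][CO3²⁻]/Ksp = (7.24×10^-3)(3.048×10^-5) / 4.467×10^-7 = 0.494

Ω = 0.494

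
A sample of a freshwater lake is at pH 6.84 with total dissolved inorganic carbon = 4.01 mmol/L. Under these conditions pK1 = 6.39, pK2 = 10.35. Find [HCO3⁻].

[HCO3⁻] = 2.96 mmol/L

α₁ = 1 / (1 + [H⁺]/K1 + K2/[H⁺]) = 1 / (1 + 10^-0.45 + 10^-3.51)
   = 1 / (1 + 0.35481 + 0.00030903) = 1/1.3551 = 0.7379
[HCO3⁻] = α₁ × DIC = 0.7379 × 4.01 = 2.96 mmol/L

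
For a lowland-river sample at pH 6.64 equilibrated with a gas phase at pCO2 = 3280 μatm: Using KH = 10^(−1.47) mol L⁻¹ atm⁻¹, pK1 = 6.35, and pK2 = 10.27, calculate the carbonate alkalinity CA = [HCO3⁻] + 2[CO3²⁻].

[CO2*] = KH · pCO2 = 10^(−1.47) × 3280×10^-6 = 1.111×10^-4 mol/L
α₀ = 1/(1 + K1/[H⁺] + K1K2/[H⁺]²) = 1/(1 + 10^+0.29 + 10^-3.34) = 0.3389
DIC = [CO2*]/α₀ = 1.111×10^-4 / 0.3389 = 0.3279 mmol/L
CA = (α₁ + 2α₂)·DIC = (0.6609 + 2×0.0001549) × 0.3279 = 0.217 mmol/L

CA = 0.217 mmol/L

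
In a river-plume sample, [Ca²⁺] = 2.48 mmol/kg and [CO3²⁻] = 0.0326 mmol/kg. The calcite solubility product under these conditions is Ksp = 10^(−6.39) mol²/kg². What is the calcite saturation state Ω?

Ksp = 10^(−6.39) = 4.074×10^-7
Ω = [Ca²⁺][CO3²⁻]/Ksp = (2.48×10^-3)(0.0326×10^-3) / 4.074×10^-7 = 0.198

Ω = 0.198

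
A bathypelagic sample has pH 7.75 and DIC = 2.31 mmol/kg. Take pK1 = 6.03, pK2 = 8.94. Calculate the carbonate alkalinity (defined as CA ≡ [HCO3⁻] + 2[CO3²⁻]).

CA = 2.41 mmol/kg

CA = [HCO3⁻] + 2[CO3²⁻] = (α₁ + 2α₂)·DIC
At pH 7.75: [H⁺]/K1 = 10^-1.72 = 0.019055, K2/[H⁺] = 10^-1.19 = 0.064565
α₁ = 1/(1 + 0.019055 + 0.064565) = 1/1.0836 = 0.9228; α₂ = α₁·K2/[H⁺] = 0.05958
α₁ + 2α₂ = 1.0420
CA = 1.0420 × 2.31 = 2.41 mmol/kg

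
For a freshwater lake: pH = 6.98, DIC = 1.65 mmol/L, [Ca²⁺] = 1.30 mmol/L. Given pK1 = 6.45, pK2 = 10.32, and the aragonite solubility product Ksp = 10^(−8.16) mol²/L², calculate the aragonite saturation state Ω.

Ω = 0.109

α₂ = 1 / (1 + [H⁺]/K2 + [H⁺]²/(K1K2)) = 1 / (1 + 10^+3.34 + 10^+2.81)
   = 1 / (1 + 2187.8 + 645.65) = 1/2834.4 = 0.0003528
[CO3²⁻] = α₂ × DIC = 0.0003528 × 1.65 = 0.0005821 mmol/L = 0.5821 μmol/L
Ksp = 10^(−8.16) = 6.918×10^-9
Ω = [Ca²⁺][CO3²⁻]/Ksp = (1.30×10^-3)(5.821×10^-7) / 6.918×10^-9 = 0.109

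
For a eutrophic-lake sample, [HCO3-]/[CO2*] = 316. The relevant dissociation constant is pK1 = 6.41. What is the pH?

pH = 8.91

From K1 = [H⁺][HCO3-]/[CO2*]:  pH = pK1 + log₁₀([HCO3-]/[CO2*])
log₁₀(316) = +2.500
pH = 6.41 + (+2.500) = 8.91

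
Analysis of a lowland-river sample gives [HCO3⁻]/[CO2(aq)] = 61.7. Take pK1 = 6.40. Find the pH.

pH = 8.19

From K1 = [H⁺][HCO3⁻]/[CO2(aq)]:  pH = pK1 + log₁₀([HCO3⁻]/[CO2(aq)])
log₁₀(61.7) = +1.790
pH = 6.40 + (+1.790) = 8.19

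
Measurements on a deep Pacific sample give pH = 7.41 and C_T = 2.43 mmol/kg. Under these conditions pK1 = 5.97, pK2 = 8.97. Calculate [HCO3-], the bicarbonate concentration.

[HCO3⁻] = 2.28 mmol/kg

α₁ = 1 / (1 + [H⁺]/K1 + K2/[H⁺]) = 1 / (1 + 10^-1.44 + 10^-1.56)
   = 1 / (1 + 0.036308 + 0.027542) = 1/1.0639 = 0.9400
[HCO3⁻] = α₁ × DIC = 0.9400 × 2.43 = 2.28 mmol/kg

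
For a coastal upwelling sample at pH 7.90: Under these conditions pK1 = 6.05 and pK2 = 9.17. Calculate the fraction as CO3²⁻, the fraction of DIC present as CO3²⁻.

α₂ = 1 / (1 + [H⁺]/K2 + [H⁺]²/(K1K2)) = 1 / (1 + 10^+1.27 + 10^-0.58)
   = 1 / (1 + 18.621 + 0.26303) = 1/19.884 = 0.05029

α₂ = 0.0503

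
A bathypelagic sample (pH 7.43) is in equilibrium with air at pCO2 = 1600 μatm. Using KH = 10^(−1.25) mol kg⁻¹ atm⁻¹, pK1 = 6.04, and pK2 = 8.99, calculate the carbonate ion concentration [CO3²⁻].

[CO3²⁻] = 0.0608 mmol/kg

[CO2*] = KH · pCO2 = 10^(−1.25) × 1600×10^-6 = 8.997×10^-5 mol/kg
α₀ = 1/(1 + K1/[H⁺] + K1K2/[H⁺]²) = 1/(1 + 10^+1.39 + 10^-0.17) = 0.03813
DIC = [CO2*]/α₀ = 8.997×10^-5 / 0.03813 = 2.359 mmol/kg
[CO3²⁻] = α₂·DIC; α₂ = 0.02578, so [CO3²⁻] = 0.02578 × 2.359 = 0.0608 mmol/kg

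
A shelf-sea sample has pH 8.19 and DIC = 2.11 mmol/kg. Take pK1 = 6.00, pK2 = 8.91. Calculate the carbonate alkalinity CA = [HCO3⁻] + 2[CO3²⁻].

CA = [HCO3⁻] + 2[CO3²⁻] = (α₁ + 2α₂)·DIC
At pH 8.19: [H⁺]/K1 = 10^-2.19 = 0.0064565, K2/[H⁺] = 10^-0.72 = 0.19055
α₁ = 1/(1 + 0.0064565 + 0.19055) = 1/1.1970 = 0.8354; α₂ = α₁·K2/[H⁺] = 0.1592
α₁ + 2α₂ = 1.1538
CA = 1.1538 × 2.11 = 2.43 mmol/kg

CA = 2.43 mmol/kg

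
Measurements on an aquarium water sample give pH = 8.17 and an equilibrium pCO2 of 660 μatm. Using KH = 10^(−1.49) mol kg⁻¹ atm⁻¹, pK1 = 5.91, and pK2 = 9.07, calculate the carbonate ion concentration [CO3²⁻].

[CO3²⁻] = 0.489 mmol/kg

[CO2*] = KH · pCO2 = 10^(−1.49) × 660×10^-6 = 2.136×10^-5 mol/kg
α₀ = 1/(1 + K1/[H⁺] + K1K2/[H⁺]²) = 1/(1 + 10^+2.26 + 10^+1.36) = 0.004857
DIC = [CO2*]/α₀ = 2.136×10^-5 / 0.004857 = 4.397 mmol/kg
[CO3²⁻] = α₂·DIC; α₂ = 0.1113, so [CO3²⁻] = 0.1113 × 4.397 = 0.489 mmol/kg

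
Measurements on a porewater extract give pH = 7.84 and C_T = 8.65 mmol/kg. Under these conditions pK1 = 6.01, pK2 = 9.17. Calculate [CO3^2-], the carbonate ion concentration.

[CO3²⁻] = 0.381 mmol/kg

α₂ = 1 / (1 + [H⁺]/K2 + [H⁺]²/(K1K2)) = 1 / (1 + 10^+1.33 + 10^-0.50)
   = 1 / (1 + 21.380 + 0.31623) = 1/22.696 = 0.04406
[CO3²⁻] = α₂ × DIC = 0.04406 × 8.65 = 0.381 mmol/kg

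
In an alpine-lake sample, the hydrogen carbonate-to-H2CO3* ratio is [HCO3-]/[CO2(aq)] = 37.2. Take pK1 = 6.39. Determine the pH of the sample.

pH = 7.96

From K1 = [H⁺][HCO3-]/[CO2(aq)]:  pH = pK1 + log₁₀([HCO3-]/[CO2(aq)])
log₁₀(37.2) = +1.571
pH = 6.39 + (+1.571) = 7.96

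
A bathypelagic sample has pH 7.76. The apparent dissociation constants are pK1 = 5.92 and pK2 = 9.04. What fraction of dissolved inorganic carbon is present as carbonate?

α₂ = 0.0492

α₂ = 1 / (1 + [H⁺]/K2 + [H⁺]²/(K1K2)) = 1 / (1 + 10^+1.28 + 10^-0.56)
   = 1 / (1 + 19.055 + 0.27542) = 1/20.330 = 0.04919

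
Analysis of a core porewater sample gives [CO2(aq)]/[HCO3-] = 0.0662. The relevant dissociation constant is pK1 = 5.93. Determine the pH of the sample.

From K1 = [H⁺][HCO3-]/[CO2(aq)]:  pH = pK1 − log₁₀([CO2(aq)]/[HCO3-])
log₁₀(0.0662) = -1.179
pH = 5.93 − (-1.179) = 7.11

pH = 7.11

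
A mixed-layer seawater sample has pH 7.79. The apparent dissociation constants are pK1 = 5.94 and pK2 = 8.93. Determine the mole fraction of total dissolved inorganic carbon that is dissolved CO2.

α₀ = 1 / (1 + K1/[H⁺] + K1K2/[H⁺]²) = 1 / (1 + 10^+1.85 + 10^+0.71)
   = 1 / (1 + 70.795 + 5.1286) = 1/76.923 = 0.01300

α₀ = 0.0130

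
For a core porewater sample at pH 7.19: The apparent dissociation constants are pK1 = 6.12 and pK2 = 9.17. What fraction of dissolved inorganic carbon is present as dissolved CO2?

α₀ = 1 / (1 + K1/[H⁺] + K1K2/[H⁺]²) = 1 / (1 + 10^+1.07 + 10^-0.91)
   = 1 / (1 + 11.749 + 0.12303) = 1/12.872 = 0.07769

α₀ = 0.0777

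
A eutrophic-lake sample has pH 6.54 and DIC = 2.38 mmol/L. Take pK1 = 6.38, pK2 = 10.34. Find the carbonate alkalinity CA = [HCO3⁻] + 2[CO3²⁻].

CA = 1.41 mmol/L

CA = [HCO3⁻] + 2[CO3²⁻] = (α₁ + 2α₂)·DIC
At pH 6.54: [H⁺]/K1 = 10^-0.16 = 0.69183, K2/[H⁺] = 10^-3.80 = 0.00015849
α₁ = 1/(1 + 0.69183 + 0.00015849) = 1/1.6920 = 0.5910; α₂ = α₁·K2/[H⁺] = 9.367×10^-5
α₁ + 2α₂ = 0.5912
CA = 0.5912 × 2.38 = 1.41 mmol/L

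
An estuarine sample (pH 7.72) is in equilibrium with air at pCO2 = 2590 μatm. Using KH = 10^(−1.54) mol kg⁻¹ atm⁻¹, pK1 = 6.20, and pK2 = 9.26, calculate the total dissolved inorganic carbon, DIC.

DIC = 2.62 mmol/kg

[CO2*] = KH · pCO2 = 10^(−1.54) × 2590×10^-6 = 7.470×10^-5 mol/kg
α₀ = 1/(1 + K1/[H⁺] + K1K2/[H⁺]²) = 1/(1 + 10^+1.52 + 10^-0.02) = 0.02852
DIC = [CO2*]/α₀ = 7.470×10^-5 / 0.02852 = 2.62 mmol/kg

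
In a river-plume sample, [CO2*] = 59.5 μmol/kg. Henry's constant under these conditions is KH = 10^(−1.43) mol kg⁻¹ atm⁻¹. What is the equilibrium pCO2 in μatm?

pCO2 = 1600 μatm

KH = 10^(−1.43) = 3.715×10^-2 mol kg⁻¹ atm⁻¹
pCO2 = [CO2*]/KH = 59.5×10^-6 / 3.715×10^-2 = 1.60×10^-3 atm = 1600 μatm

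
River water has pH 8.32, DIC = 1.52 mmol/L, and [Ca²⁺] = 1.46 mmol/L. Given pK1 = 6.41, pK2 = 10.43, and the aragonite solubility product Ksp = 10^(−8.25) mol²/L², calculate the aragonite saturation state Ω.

Ω = 3.00

α₂ = 1 / (1 + [H⁺]/K2 + [H⁺]²/(K1K2)) = 1 / (1 + 10^+2.11 + 10^+0.20)
   = 1 / (1 + 128.82 + 1.5849) = 1/131.41 = 0.007610
[CO3²⁻] = α₂ × DIC = 0.007610 × 1.52 = 0.01157 mmol/L = 11.57 μmol/L
Ksp = 10^(−8.25) = 5.623×10^-9
Ω = [Ca²⁺][CO3²⁻]/Ksp = (1.46×10^-3)(1.157×10^-5) / 5.623×10^-9 = 3.00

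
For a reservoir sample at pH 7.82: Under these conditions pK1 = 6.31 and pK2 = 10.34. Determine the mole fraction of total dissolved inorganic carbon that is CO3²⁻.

α₂ = 0.00292

α₂ = 1 / (1 + [H⁺]/K2 + [H⁺]²/(K1K2)) = 1 / (1 + 10^+2.52 + 10^+1.01)
   = 1 / (1 + 331.13 + 10.233) = 1/342.36 = 0.002921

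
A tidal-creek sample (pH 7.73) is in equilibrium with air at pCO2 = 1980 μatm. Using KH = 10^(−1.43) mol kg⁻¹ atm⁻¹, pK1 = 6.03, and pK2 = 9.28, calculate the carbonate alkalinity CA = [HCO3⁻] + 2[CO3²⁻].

[CO2*] = KH · pCO2 = 10^(−1.43) × 1980×10^-6 = 7.356×10^-5 mol/kg
α₀ = 1/(1 + K1/[H⁺] + K1K2/[H⁺]²) = 1/(1 + 10^+1.70 + 10^+0.15) = 0.01904
DIC = [CO2*]/α₀ = 7.356×10^-5 / 0.01904 = 3.864 mmol/kg
CA = (α₁ + 2α₂)·DIC = (0.9541 + 2×0.02689) × 3.864 = 3.89 mmol/kg

CA = 3.89 mmol/kg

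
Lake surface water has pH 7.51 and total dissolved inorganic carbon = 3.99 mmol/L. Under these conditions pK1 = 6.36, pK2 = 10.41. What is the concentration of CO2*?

α₀ = 1 / (1 + K1/[H⁺] + K1K2/[H⁺]²) = 1 / (1 + 10^+1.15 + 10^-1.75)
   = 1 / (1 + 14.125 + 0.017783) = 1/15.143 = 0.06604
[CO2*] = α₀ × DIC = 0.06604 × 3.99 = 0.263 mmol/L

[CO2*] = 0.263 mmol/L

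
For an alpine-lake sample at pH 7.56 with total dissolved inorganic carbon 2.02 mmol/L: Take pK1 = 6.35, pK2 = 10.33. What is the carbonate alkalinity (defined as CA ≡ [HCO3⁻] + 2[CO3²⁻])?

CA = [HCO3⁻] + 2[CO3²⁻] = (α₁ + 2α₂)·DIC
At pH 7.56: [H⁺]/K1 = 10^-1.21 = 0.061660, K2/[H⁺] = 10^-2.77 = 0.0016982
α₁ = 1/(1 + 0.061660 + 0.0016982) = 1/1.0634 = 0.9404; α₂ = α₁·K2/[H⁺] = 0.001597
α₁ + 2α₂ = 0.9436
CA = 0.9436 × 2.02 = 1.91 mmol/L

CA = 1.91 mmol/L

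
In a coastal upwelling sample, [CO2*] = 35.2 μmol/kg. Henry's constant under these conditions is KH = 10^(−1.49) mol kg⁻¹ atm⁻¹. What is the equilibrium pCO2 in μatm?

pCO2 = 1090 μatm

KH = 10^(−1.49) = 3.236×10^-2 mol kg⁻¹ atm⁻¹
pCO2 = [CO2*]/KH = 35.2×10^-6 / 3.236×10^-2 = 1.09×10^-3 atm = 1090 μatm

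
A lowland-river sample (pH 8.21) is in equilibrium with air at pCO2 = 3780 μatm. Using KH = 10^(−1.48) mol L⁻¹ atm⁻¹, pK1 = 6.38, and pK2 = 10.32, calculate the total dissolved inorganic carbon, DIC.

[CO2*] = KH · pCO2 = 10^(−1.48) × 3780×10^-6 = 1.252×10^-4 mol/L
α₀ = 1/(1 + K1/[H⁺] + K1K2/[H⁺]²) = 1/(1 + 10^+1.83 + 10^-0.28) = 0.01446
DIC = [CO2*]/α₀ = 1.252×10^-4 / 0.01446 = 8.65 mmol/L

DIC = 8.65 mmol/L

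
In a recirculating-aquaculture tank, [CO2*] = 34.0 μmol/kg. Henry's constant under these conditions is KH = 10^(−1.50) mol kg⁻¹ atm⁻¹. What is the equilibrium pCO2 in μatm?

KH = 10^(−1.50) = 3.162×10^-2 mol kg⁻¹ atm⁻¹
pCO2 = [CO2*]/KH = 34.0×10^-6 / 3.162×10^-2 = 1.08×10^-3 atm = 1080 μatm

pCO2 = 1080 μatm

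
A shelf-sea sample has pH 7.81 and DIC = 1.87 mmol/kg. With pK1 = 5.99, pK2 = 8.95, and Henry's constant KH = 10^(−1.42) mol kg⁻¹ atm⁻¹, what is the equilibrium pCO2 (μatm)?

α₀ = 1 / (1 + K1/[H⁺] + K1K2/[H⁺]²) = 1 / (1 + 10^+1.82 + 10^+0.68)
   = 1 / (1 + 66.069 + 4.7863) = 1/71.856 = 0.01392
[CO2*] = α₀ × DIC = 0.01392 × 1.87 = 0.02602 mmol/kg
pCO2 = [CO2*]/KH = 2.602×10^-5 / 3.802×10^-2 = 685 μatm

pCO2 = 685 μatm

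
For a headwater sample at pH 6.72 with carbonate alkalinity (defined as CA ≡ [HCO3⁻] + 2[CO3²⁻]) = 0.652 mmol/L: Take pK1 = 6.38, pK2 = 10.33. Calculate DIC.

DIC = 0.950 mmol/L

CA = [HCO3⁻] + 2[CO3²⁻] = (α₁ + 2α₂)·DIC
At pH 6.72: [H⁺]/K1 = 10^-0.34 = 0.45709, K2/[H⁺] = 10^-3.61 = 0.00024547
α₁ = 1/(1 + 0.45709 + 0.00024547) = 1/1.4573 = 0.6862; α₂ = α₁·K2/[H⁺] = 0.0001684
α₁ + 2α₂ = 0.6865
DIC = CA / (α₁ + 2α₂) = 0.652 / 0.6865 = 0.950 mmol/L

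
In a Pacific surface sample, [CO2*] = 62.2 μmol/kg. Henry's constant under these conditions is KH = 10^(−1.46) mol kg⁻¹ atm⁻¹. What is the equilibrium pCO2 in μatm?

pCO2 = 1790 μatm

KH = 10^(−1.46) = 3.467×10^-2 mol kg⁻¹ atm⁻¹
pCO2 = [CO2*]/KH = 62.2×10^-6 / 3.467×10^-2 = 1.79×10^-3 atm = 1790 μatm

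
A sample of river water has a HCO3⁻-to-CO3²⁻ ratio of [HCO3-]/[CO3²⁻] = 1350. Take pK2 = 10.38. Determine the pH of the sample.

pH = 7.25

From K2 = [H⁺][CO3²⁻]/[HCO3-]:  pH = pK2 − log₁₀([HCO3-]/[CO3²⁻])
log₁₀(1350) = +3.130
pH = 10.38 − (+3.130) = 7.25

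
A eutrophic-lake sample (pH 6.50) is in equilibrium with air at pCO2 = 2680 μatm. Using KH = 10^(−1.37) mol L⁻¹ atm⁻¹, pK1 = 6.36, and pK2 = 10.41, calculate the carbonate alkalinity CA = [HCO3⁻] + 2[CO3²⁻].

CA = 0.158 mmol/L

[CO2*] = KH · pCO2 = 10^(−1.37) × 2680×10^-6 = 1.143×10^-4 mol/L
α₀ = 1/(1 + K1/[H⁺] + K1K2/[H⁺]²) = 1/(1 + 10^+0.14 + 10^-3.77) = 0.4201
DIC = [CO2*]/α₀ = 1.143×10^-4 / 0.4201 = 0.2722 mmol/L
CA = (α₁ + 2α₂)·DIC = (0.5799 + 2×7.134×10^-5) × 0.2722 = 0.158 mmol/L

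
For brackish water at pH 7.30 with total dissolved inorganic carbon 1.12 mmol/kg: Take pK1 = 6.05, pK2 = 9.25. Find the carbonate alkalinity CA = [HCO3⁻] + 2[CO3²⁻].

CA = 1.07 mmol/kg

CA = [HCO3⁻] + 2[CO3²⁻] = (α₁ + 2α₂)·DIC
At pH 7.30: [H⁺]/K1 = 10^-1.25 = 0.056234, K2/[H⁺] = 10^-1.95 = 0.011220
α₁ = 1/(1 + 0.056234 + 0.011220) = 1/1.0675 = 0.9368; α₂ = α₁·K2/[H⁺] = 0.01051
α₁ + 2α₂ = 0.9578
CA = 0.9578 × 1.12 = 1.07 mmol/kg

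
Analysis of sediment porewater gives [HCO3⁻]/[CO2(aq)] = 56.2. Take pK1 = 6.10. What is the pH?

pH = 7.85

From K1 = [H⁺][HCO3⁻]/[CO2(aq)]:  pH = pK1 + log₁₀([HCO3⁻]/[CO2(aq)])
log₁₀(56.2) = +1.750
pH = 6.10 + (+1.750) = 7.85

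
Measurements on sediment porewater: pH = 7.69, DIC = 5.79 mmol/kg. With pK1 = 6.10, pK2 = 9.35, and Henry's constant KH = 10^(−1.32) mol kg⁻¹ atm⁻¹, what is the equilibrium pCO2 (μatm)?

pCO2 = 2970 μatm

α₀ = 1 / (1 + K1/[H⁺] + K1K2/[H⁺]²) = 1 / (1 + 10^+1.59 + 10^-0.07)
   = 1 / (1 + 38.905 + 0.85114) = 1/40.756 = 0.02454
[CO2*] = α₀ × DIC = 0.02454 × 5.79 = 0.1421 mmol/kg
pCO2 = [CO2*]/KH = 1.421×10^-4 / 4.786×10^-2 = 2970 μatm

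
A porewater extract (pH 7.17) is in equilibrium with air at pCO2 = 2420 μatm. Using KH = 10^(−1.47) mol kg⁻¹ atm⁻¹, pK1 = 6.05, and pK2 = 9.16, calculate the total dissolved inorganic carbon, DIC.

DIC = 1.17 mmol/kg

[CO2*] = KH · pCO2 = 10^(−1.47) × 2420×10^-6 = 8.200×10^-5 mol/kg
α₀ = 1/(1 + K1/[H⁺] + K1K2/[H⁺]²) = 1/(1 + 10^+1.12 + 10^-0.87) = 0.06984
DIC = [CO2*]/α₀ = 8.200×10^-5 / 0.06984 = 1.17 mmol/kg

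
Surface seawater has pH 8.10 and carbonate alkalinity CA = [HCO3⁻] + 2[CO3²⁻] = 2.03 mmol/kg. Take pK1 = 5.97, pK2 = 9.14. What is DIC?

DIC = 1.89 mmol/kg

CA = [HCO3⁻] + 2[CO3²⁻] = (α₁ + 2α₂)·DIC
At pH 8.10: [H⁺]/K1 = 10^-2.13 = 0.0074131, K2/[H⁺] = 10^-1.04 = 0.091201
α₁ = 1/(1 + 0.0074131 + 0.091201) = 1/1.0986 = 0.9102; α₂ = α₁·K2/[H⁺] = 0.08301
α₁ + 2α₂ = 1.0763
DIC = CA / (α₁ + 2α₂) = 2.03 / 1.0763 = 1.89 mmol/kg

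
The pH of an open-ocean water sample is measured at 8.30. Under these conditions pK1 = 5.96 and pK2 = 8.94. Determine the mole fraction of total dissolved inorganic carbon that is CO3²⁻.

α₂ = 1 / (1 + [H⁺]/K2 + [H⁺]²/(K1K2)) = 1 / (1 + 10^+0.64 + 10^-1.70)
   = 1 / (1 + 4.3652 + 0.019953) = 1/5.3851 = 0.1857

α₂ = 0.186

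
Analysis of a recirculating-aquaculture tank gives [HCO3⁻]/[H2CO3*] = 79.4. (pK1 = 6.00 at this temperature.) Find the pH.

From K1 = [H⁺][HCO3⁻]/[H2CO3*]:  pH = pK1 + log₁₀([HCO3⁻]/[H2CO3*])
log₁₀(79.4) = +1.900
pH = 6.00 + (+1.900) = 7.90

pH = 7.90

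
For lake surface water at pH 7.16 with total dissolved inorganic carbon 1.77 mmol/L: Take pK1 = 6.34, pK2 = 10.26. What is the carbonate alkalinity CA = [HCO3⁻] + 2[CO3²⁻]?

CA = 1.54 mmol/L

CA = [HCO3⁻] + 2[CO3²⁻] = (α₁ + 2α₂)·DIC
At pH 7.16: [H⁺]/K1 = 10^-0.82 = 0.15136, K2/[H⁺] = 10^-3.10 = 0.00079433
α₁ = 1/(1 + 0.15136 + 0.00079433) = 1/1.1522 = 0.8679; α₂ = α₁·K2/[H⁺] = 0.0006894
α₁ + 2α₂ = 0.8693
CA = 0.8693 × 1.77 = 1.54 mmol/L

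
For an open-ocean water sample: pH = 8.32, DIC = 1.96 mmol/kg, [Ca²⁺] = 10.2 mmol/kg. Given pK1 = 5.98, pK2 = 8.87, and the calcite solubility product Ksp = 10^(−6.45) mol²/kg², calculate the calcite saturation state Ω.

Ω = 12.3

α₂ = 1 / (1 + [H⁺]/K2 + [H⁺]²/(K1K2)) = 1 / (1 + 10^+0.55 + 10^-1.79)
   = 1 / (1 + 3.5481 + 0.016218) = 1/4.5644 = 0.2191
[CO3²⁻] = α₂ × DIC = 0.2191 × 1.96 = 0.4294 mmol/kg
Ksp = 10^(−6.45) = 3.548×10^-7
Ω = [Ca²⁺][CO3²⁻]/Ksp = (10.2×10^-3)(4.294×10^-4) / 3.548×10^-7 = 12.3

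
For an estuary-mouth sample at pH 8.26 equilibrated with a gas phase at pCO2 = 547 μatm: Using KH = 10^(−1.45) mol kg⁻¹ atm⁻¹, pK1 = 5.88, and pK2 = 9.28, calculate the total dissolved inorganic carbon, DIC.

[CO2*] = KH · pCO2 = 10^(−1.45) × 547×10^-6 = 1.941×10^-5 mol/kg
α₀ = 1/(1 + K1/[H⁺] + K1K2/[H⁺]²) = 1/(1 + 10^+2.38 + 10^+1.36) = 0.003791
DIC = [CO2*]/α₀ = 1.941×10^-5 / 0.003791 = 5.12 mmol/kg

DIC = 5.12 mmol/kg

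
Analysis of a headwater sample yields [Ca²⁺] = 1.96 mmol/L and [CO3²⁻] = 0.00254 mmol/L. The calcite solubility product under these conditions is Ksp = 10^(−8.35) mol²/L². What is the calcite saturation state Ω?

Ksp = 10^(−8.35) = 4.467×10^-9
Ω = [Ca²⁺][CO3²⁻]/Ksp = (1.96×10^-3)(0.00254×10^-3) / 4.467×10^-9 = 1.11

Ω = 1.11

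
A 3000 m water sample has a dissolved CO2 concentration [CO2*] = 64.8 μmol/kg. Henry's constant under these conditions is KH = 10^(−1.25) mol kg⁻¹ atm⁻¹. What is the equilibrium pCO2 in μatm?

KH = 10^(−1.25) = 5.623×10^-2 mol kg⁻¹ atm⁻¹
pCO2 = [CO2*]/KH = 64.8×10^-6 / 5.623×10^-2 = 1.15×10^-3 atm = 1150 μatm

pCO2 = 1150 μatm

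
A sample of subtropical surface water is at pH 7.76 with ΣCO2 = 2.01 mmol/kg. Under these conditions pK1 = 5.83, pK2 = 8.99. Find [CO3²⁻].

α₂ = 1 / (1 + [H⁺]/K2 + [H⁺]²/(K1K2)) = 1 / (1 + 10^+1.23 + 10^-0.70)
   = 1 / (1 + 16.982 + 0.19953) = 1/18.182 = 0.05500
[CO3²⁻] = α₂ × DIC = 0.05500 × 2.01 = 0.111 mmol/kg

[CO3²⁻] = 0.111 mmol/kg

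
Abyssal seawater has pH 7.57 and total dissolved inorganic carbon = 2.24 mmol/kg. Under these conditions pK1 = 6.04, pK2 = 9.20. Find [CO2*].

α₀ = 1 / (1 + K1/[H⁺] + K1K2/[H⁺]²) = 1 / (1 + 10^+1.53 + 10^-0.10)
   = 1 / (1 + 33.884 + 0.79433) = 1/35.679 = 0.02803
[CO2*] = α₀ × DIC = 0.02803 × 2.24 = 0.0628 mmol/kg

[CO2*] = 0.0628 mmol/kg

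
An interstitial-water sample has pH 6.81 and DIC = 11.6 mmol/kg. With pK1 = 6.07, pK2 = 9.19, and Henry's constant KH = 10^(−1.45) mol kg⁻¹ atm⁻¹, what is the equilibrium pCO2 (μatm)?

pCO2 = 5.02×10^4 μatm

α₀ = 1 / (1 + K1/[H⁺] + K1K2/[H⁺]²) = 1 / (1 + 10^+0.74 + 10^-1.64)
   = 1 / (1 + 5.4954 + 0.022909) = 1/6.5183 = 0.1534
[CO2*] = α₀ × DIC = 0.1534 × 11.6 = 1.780 mmol/kg
pCO2 = [CO2*]/KH = 1.780×10^-3 / 3.548×10^-2 = 5.02×10^4 μatm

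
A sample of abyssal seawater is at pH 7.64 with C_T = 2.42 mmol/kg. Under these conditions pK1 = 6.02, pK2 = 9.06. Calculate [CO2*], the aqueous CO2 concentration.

[CO2*] = 0.0547 mmol/kg

α₀ = 1 / (1 + K1/[H⁺] + K1K2/[H⁺]²) = 1 / (1 + 10^+1.62 + 10^+0.20)
   = 1 / (1 + 41.687 + 1.5849) = 1/44.272 = 0.02259
[CO2*] = α₀ × DIC = 0.02259 × 2.42 = 0.0547 mmol/kg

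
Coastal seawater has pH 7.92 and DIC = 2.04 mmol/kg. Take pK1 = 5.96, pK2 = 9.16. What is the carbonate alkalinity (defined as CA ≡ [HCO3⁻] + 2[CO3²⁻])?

CA = [HCO3⁻] + 2[CO3²⁻] = (α₁ + 2α₂)·DIC
At pH 7.92: [H⁺]/K1 = 10^-1.96 = 0.010965, K2/[H⁺] = 10^-1.24 = 0.057544
α₁ = 1/(1 + 0.010965 + 0.057544) = 1/1.0685 = 0.9359; α₂ = α₁·K2/[H⁺] = 0.05385
α₁ + 2α₂ = 1.0436
CA = 1.0436 × 2.04 = 2.13 mmol/kg

CA = 2.13 mmol/kg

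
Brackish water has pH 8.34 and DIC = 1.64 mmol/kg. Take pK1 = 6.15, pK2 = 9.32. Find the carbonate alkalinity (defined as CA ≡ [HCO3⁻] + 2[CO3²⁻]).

CA = [HCO3⁻] + 2[CO3²⁻] = (α₁ + 2α₂)·DIC
At pH 8.34: [H⁺]/K1 = 10^-2.19 = 0.0064565, K2/[H⁺] = 10^-0.98 = 0.10471
α₁ = 1/(1 + 0.0064565 + 0.10471) = 1/1.1112 = 0.9000; α₂ = α₁·K2/[H⁺] = 0.09424
α₁ + 2α₂ = 1.0884
CA = 1.0884 × 1.64 = 1.79 mmol/kg

CA = 1.79 mmol/kg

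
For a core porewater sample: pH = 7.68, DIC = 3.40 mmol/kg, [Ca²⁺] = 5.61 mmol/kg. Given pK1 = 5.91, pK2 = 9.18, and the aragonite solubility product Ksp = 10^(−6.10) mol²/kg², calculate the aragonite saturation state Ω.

Ω = 0.724

α₂ = 1 / (1 + [H⁺]/K2 + [H⁺]²/(K1K2)) = 1 / (1 + 10^+1.50 + 10^-0.27)
   = 1 / (1 + 31.623 + 0.53703) = 1/33.160 = 0.03016
[CO3²⁻] = α₂ × DIC = 0.03016 × 3.40 = 0.1025 mmol/kg
Ksp = 10^(−6.10) = 7.943×10^-7
Ω = [Ca²⁺][CO3²⁻]/Ksp = (5.61×10^-3)(1.025×10^-4) / 7.943×10^-7 = 0.724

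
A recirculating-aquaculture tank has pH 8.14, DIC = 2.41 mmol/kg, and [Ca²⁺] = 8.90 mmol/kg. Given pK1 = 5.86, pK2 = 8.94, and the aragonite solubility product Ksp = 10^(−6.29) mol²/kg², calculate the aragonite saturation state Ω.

α₂ = 1 / (1 + [H⁺]/K2 + [H⁺]²/(K1K2)) = 1 / (1 + 10^+0.80 + 10^-1.48)
   = 1 / (1 + 6.3096 + 0.033113) = 1/7.3427 = 0.1362
[CO3²⁻] = α₂ × DIC = 0.1362 × 2.41 = 0.3282 mmol/kg
Ksp = 10^(−6.29) = 5.129×10^-7
Ω = [Ca²⁺][CO3²⁻]/Ksp = (8.90×10^-3)(3.282×10^-4) / 5.129×10^-7 = 5.70

Ω = 5.70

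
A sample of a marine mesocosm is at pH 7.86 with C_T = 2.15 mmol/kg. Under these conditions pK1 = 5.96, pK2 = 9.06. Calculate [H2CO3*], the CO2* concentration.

α₀ = 1 / (1 + K1/[H⁺] + K1K2/[H⁺]²) = 1 / (1 + 10^+1.90 + 10^+0.70)
   = 1 / (1 + 79.433 + 5.0119) = 1/85.445 = 0.01170
[CO2*] = α₀ × DIC = 0.01170 × 2.15 = 0.0252 mmol/kg

[CO2*] = 0.0252 mmol/kg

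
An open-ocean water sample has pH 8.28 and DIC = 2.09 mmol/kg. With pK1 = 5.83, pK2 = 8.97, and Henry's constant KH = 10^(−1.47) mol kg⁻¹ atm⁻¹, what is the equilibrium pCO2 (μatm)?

α₀ = 1 / (1 + K1/[H⁺] + K1K2/[H⁺]²) = 1 / (1 + 10^+2.45 + 10^+1.76)
   = 1 / (1 + 281.84 + 57.544) = 1/340.38 = 0.002938
[CO2*] = α₀ × DIC = 0.002938 × 2.09 = 0.006140 mmol/kg = 6.140 μmol/kg
pCO2 = [CO2*]/KH = 6.140×10^-6 / 3.388×10^-2 = 181 μatm

pCO2 = 181 μatm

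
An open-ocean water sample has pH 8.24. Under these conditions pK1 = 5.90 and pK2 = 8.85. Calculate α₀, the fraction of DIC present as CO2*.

α₀ = 0.00366

α₀ = 1 / (1 + K1/[H⁺] + K1K2/[H⁺]²) = 1 / (1 + 10^+2.34 + 10^+1.73)
   = 1 / (1 + 218.78 + 53.703) = 1/273.48 = 0.003657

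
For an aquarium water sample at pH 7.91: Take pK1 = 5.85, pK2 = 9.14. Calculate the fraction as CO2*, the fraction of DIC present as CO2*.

α₀ = 0.00816

α₀ = 1 / (1 + K1/[H⁺] + K1K2/[H⁺]²) = 1 / (1 + 10^+2.06 + 10^+0.83)
   = 1 / (1 + 114.82 + 6.7608) = 1/122.58 = 0.008158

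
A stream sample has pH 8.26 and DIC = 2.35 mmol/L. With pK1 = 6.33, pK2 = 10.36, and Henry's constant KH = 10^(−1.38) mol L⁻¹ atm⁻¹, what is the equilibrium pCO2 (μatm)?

pCO2 = 650 μatm

α₀ = 1 / (1 + K1/[H⁺] + K1K2/[H⁺]²) = 1 / (1 + 10^+1.93 + 10^-0.17)
   = 1 / (1 + 85.114 + 0.67608) = 1/86.790 = 0.01152
[CO2*] = α₀ × DIC = 0.01152 × 2.35 = 0.02708 mmol/L
pCO2 = [CO2*]/KH = 2.708×10^-5 / 4.169×10^-2 = 650 μatm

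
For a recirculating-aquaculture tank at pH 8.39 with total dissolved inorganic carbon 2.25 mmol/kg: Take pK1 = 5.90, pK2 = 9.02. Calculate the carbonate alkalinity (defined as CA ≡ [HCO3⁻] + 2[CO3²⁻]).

CA = [HCO3⁻] + 2[CO3²⁻] = (α₁ + 2α₂)·DIC
At pH 8.39: [H⁺]/K1 = 10^-2.49 = 0.0032359, K2/[H⁺] = 10^-0.63 = 0.23442
α₁ = 1/(1 + 0.0032359 + 0.23442) = 1/1.2377 = 0.8080; α₂ = α₁·K2/[H⁺] = 0.1894
α₁ + 2α₂ = 1.1868
CA = 1.1868 × 2.25 = 2.67 mmol/kg

CA = 2.67 mmol/kg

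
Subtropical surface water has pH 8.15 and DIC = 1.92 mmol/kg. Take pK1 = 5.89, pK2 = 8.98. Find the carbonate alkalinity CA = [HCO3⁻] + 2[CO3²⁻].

CA = 2.16 mmol/kg

CA = [HCO3⁻] + 2[CO3²⁻] = (α₁ + 2α₂)·DIC
At pH 8.15: [H⁺]/K1 = 10^-2.26 = 0.0054954, K2/[H⁺] = 10^-0.83 = 0.14791
α₁ = 1/(1 + 0.0054954 + 0.14791) = 1/1.1534 = 0.8670; α₂ = α₁·K2/[H⁺] = 0.1282
α₁ + 2α₂ = 1.1235
CA = 1.1235 × 1.92 = 2.16 mmol/kg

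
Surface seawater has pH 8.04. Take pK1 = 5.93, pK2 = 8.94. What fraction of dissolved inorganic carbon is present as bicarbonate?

α₁ = 1 / (1 + [H⁺]/K1 + K2/[H⁺]) = 1 / (1 + 10^-2.11 + 10^-0.90)
   = 1 / (1 + 0.0077625 + 0.12589) = 1/1.1337 = 0.8821

α₁ = 0.882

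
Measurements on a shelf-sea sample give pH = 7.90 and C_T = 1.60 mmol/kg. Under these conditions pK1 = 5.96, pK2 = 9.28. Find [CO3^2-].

α₂ = 1 / (1 + [H⁺]/K2 + [H⁺]²/(K1K2)) = 1 / (1 + 10^+1.38 + 10^-0.56)
   = 1 / (1 + 23.988 + 0.27542) = 1/25.264 = 0.03958
[CO3²⁻] = α₂ × DIC = 0.03958 × 1.60 = 0.0633 mmol/kg

[CO3²⁻] = 0.0633 mmol/kg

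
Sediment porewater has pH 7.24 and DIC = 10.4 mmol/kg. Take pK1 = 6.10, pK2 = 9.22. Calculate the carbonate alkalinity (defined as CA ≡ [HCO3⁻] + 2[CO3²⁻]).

CA = 9.80 mmol/kg

CA = [HCO3⁻] + 2[CO3²⁻] = (α₁ + 2α₂)·DIC
At pH 7.24: [H⁺]/K1 = 10^-1.14 = 0.072444, K2/[H⁺] = 10^-1.98 = 0.010471
α₁ = 1/(1 + 0.072444 + 0.010471) = 1/1.0829 = 0.9234; α₂ = α₁·K2/[H⁺] = 0.009670
α₁ + 2α₂ = 0.9428
CA = 0.9428 × 10.4 = 9.80 mmol/kg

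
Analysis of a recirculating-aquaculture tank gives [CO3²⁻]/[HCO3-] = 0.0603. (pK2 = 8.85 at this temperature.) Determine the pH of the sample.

pH = 7.63

From K2 = [H⁺][CO3²⁻]/[HCO3-]:  pH = pK2 + log₁₀([CO3²⁻]/[HCO3-])
log₁₀(0.0603) = -1.220
pH = 8.85 + (-1.220) = 7.63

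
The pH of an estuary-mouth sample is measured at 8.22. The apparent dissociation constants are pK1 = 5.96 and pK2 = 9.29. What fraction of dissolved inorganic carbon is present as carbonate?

α₂ = 0.0780

α₂ = 1 / (1 + [H⁺]/K2 + [H⁺]²/(K1K2)) = 1 / (1 + 10^+1.07 + 10^-1.19)
   = 1 / (1 + 11.749 + 0.064565) = 1/12.814 = 0.07804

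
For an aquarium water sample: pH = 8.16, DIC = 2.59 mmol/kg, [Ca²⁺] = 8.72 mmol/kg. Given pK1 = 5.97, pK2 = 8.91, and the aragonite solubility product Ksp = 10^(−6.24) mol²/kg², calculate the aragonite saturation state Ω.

α₂ = 1 / (1 + [H⁺]/K2 + [H⁺]²/(K1K2)) = 1 / (1 + 10^+0.75 + 10^-1.44)
   = 1 / (1 + 5.6234 + 0.036308) = 1/6.6597 = 0.1502
[CO3²⁻] = α₂ × DIC = 0.1502 × 2.59 = 0.3889 mmol/kg
Ksp = 10^(−6.24) = 5.754×10^-7
Ω = [Ca²⁺][CO3²⁻]/Ksp = (8.72×10^-3)(3.889×10^-4) / 5.754×10^-7 = 5.89

Ω = 5.89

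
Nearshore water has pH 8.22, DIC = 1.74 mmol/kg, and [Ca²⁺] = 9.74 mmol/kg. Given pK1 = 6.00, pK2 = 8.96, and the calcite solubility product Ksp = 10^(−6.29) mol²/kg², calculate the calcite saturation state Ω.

Ω = 5.06

α₂ = 1 / (1 + [H⁺]/K2 + [H⁺]²/(K1K2)) = 1 / (1 + 10^+0.74 + 10^-1.48)
   = 1 / (1 + 5.4954 + 0.033113) = 1/6.5285 = 0.1532
[CO3²⁻] = α₂ × DIC = 0.1532 × 1.74 = 0.2665 mmol/kg
Ksp = 10^(−6.29) = 5.129×10^-7
Ω = [Ca²⁺][CO3²⁻]/Ksp = (9.74×10^-3)(2.665×10^-4) / 5.129×10^-7 = 5.06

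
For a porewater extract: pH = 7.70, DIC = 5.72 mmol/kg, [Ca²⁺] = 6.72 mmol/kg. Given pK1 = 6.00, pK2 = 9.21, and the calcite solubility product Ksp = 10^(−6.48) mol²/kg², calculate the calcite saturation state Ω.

Ω = 3.41

α₂ = 1 / (1 + [H⁺]/K2 + [H⁺]²/(K1K2)) = 1 / (1 + 10^+1.51 + 10^-0.19)
   = 1 / (1 + 32.359 + 0.64565) = 1/34.005 = 0.02941
[CO3²⁻] = α₂ × DIC = 0.02941 × 5.72 = 0.1682 mmol/kg
Ksp = 10^(−6.48) = 3.311×10^-7
Ω = [Ca²⁺][CO3²⁻]/Ksp = (6.72×10^-3)(1.682×10^-4) / 3.311×10^-7 = 3.41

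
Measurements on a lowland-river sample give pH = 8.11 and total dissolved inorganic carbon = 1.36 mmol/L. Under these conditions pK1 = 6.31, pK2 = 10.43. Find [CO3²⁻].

α₂ = 1 / (1 + [H⁺]/K2 + [H⁺]²/(K1K2)) = 1 / (1 + 10^+2.32 + 10^+0.52)
   = 1 / (1 + 208.93 + 3.3113) = 1/213.24 = 0.004690
[CO3²⁻] = α₂ × DIC = 0.004690 × 1.36 = 0.00638 mmol/L = 6.38 μmol/L

[CO3²⁻] = 6.38 μmol/L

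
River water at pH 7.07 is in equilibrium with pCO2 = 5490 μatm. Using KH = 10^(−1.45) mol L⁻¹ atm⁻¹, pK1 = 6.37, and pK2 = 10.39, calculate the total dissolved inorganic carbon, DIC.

[CO2*] = KH · pCO2 = 10^(−1.45) × 5490×10^-6 = 1.948×10^-4 mol/L
α₀ = 1/(1 + K1/[H⁺] + K1K2/[H⁺]²) = 1/(1 + 10^+0.70 + 10^-2.62) = 0.1663
DIC = [CO2*]/α₀ = 1.948×10^-4 / 0.1663 = 1.17 mmol/L

DIC = 1.17 mmol/L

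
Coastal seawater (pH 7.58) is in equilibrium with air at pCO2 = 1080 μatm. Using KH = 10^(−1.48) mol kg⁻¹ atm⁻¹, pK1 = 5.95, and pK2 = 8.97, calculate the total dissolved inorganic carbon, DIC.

[CO2*] = KH · pCO2 = 10^(−1.48) × 1080×10^-6 = 3.576×10^-5 mol/kg
α₀ = 1/(1 + K1/[H⁺] + K1K2/[H⁺]²) = 1/(1 + 10^+1.63 + 10^+0.24) = 0.02203
DIC = [CO2*]/α₀ = 3.576×10^-5 / 0.02203 = 1.62 mmol/kg

DIC = 1.62 mmol/kg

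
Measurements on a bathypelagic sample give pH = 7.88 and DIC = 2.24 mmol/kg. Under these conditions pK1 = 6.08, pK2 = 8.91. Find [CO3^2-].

α₂ = 1 / (1 + [H⁺]/K2 + [H⁺]²/(K1K2)) = 1 / (1 + 10^+1.03 + 10^-0.77)
   = 1 / (1 + 10.715 + 0.16982) = 1/11.885 = 0.08414
[CO3²⁻] = α₂ × DIC = 0.08414 × 2.24 = 0.188 mmol/kg

[CO3²⁻] = 0.188 mmol/kg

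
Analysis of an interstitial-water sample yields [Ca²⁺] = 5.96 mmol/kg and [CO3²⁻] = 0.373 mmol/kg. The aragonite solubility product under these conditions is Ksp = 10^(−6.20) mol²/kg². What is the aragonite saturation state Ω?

Ksp = 10^(−6.20) = 6.310×10^-7
Ω = [Ca²⁺][CO3²⁻]/Ksp = (5.96×10^-3)(0.373×10^-3) / 6.310×10^-7 = 3.52

Ω = 3.52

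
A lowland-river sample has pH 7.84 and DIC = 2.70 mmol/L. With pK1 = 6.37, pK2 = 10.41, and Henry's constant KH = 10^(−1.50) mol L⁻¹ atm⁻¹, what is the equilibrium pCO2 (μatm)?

α₀ = 1 / (1 + K1/[H⁺] + K1K2/[H⁺]²) = 1 / (1 + 10^+1.47 + 10^-1.10)
   = 1 / (1 + 29.512 + 0.079433) = 1/30.592 = 0.03269
[CO2*] = α₀ × DIC = 0.03269 × 2.70 = 0.08826 mmol/L
pCO2 = [CO2*]/KH = 8.826×10^-5 / 3.162×10^-2 = 2790 μatm

pCO2 = 2790 μatm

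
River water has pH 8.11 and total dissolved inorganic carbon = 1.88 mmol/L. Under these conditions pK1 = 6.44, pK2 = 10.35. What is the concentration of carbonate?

α₂ = 1 / (1 + [H⁺]/K2 + [H⁺]²/(K1K2)) = 1 / (1 + 10^+2.24 + 10^+0.57)
   = 1 / (1 + 173.78 + 3.7154) = 1/178.50 = 0.005602
[CO3²⁻] = α₂ × DIC = 0.005602 × 1.88 = 0.0105 mmol/L = 10.5 μmol/L

[CO3²⁻] = 10.5 μmol/L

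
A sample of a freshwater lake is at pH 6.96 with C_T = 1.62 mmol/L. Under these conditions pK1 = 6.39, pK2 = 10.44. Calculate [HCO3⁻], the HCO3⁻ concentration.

α₁ = 1 / (1 + [H⁺]/K1 + K2/[H⁺]) = 1 / (1 + 10^-0.57 + 10^-3.48)
   = 1 / (1 + 0.26915 + 0.00033113) = 1/1.2695 = 0.7877
[HCO3⁻] = α₁ × DIC = 0.7877 × 1.62 = 1.28 mmol/L

[HCO3⁻] = 1.28 mmol/L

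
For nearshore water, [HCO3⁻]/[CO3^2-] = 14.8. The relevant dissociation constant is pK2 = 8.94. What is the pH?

From K2 = [H⁺][CO3^2-]/[HCO3⁻]:  pH = pK2 − log₁₀([HCO3⁻]/[CO3^2-])
log₁₀(14.8) = +1.170
pH = 8.94 − (+1.170) = 7.77

pH = 7.77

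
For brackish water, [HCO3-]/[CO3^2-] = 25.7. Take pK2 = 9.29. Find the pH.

From K2 = [H⁺][CO3^2-]/[HCO3-]:  pH = pK2 − log₁₀([HCO3-]/[CO3^2-])
log₁₀(25.7) = +1.410
pH = 9.29 − (+1.410) = 7.88

pH = 7.88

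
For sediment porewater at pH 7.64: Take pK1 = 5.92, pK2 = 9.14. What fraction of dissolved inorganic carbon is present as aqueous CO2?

α₀ = 0.0181

α₀ = 1 / (1 + K1/[H⁺] + K1K2/[H⁺]²) = 1 / (1 + 10^+1.72 + 10^+0.22)
   = 1 / (1 + 52.481 + 1.6596) = 1/55.140 = 0.01814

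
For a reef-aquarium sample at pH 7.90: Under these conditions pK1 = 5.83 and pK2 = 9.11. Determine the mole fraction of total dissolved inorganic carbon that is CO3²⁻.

α₂ = 1 / (1 + [H⁺]/K2 + [H⁺]²/(K1K2)) = 1 / (1 + 10^+1.21 + 10^-0.86)
   = 1 / (1 + 16.218 + 0.13804) = 1/17.356 = 0.05762

α₂ = 0.0576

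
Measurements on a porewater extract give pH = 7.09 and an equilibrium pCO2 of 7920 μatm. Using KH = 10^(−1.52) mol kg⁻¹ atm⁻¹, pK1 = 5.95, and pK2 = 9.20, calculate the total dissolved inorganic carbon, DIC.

DIC = 3.57 mmol/kg

[CO2*] = KH · pCO2 = 10^(−1.52) × 7920×10^-6 = 2.392×10^-4 mol/kg
α₀ = 1/(1 + K1/[H⁺] + K1K2/[H⁺]²) = 1/(1 + 10^+1.14 + 10^-0.97) = 0.06706
DIC = [CO2*]/α₀ = 2.392×10^-4 / 0.06706 = 3.57 mmol/kg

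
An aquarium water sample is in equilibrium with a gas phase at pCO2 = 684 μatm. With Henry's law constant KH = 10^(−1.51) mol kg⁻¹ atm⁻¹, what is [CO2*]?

KH = 10^(−1.51) = 3.090×10^-2 mol kg⁻¹ atm⁻¹
[CO2*] = KH · pCO2 = 3.090×10^-2 × 684×10^-6 atm = 2.11×10^-5 mol/kg

[CO2*] = 21.1 μmol/kg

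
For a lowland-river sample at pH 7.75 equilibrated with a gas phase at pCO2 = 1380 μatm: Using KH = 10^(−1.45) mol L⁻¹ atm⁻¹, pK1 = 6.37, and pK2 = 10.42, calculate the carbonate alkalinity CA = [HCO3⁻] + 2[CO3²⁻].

[CO2*] = KH · pCO2 = 10^(−1.45) × 1380×10^-6 = 4.896×10^-5 mol/L
α₀ = 1/(1 + K1/[H⁺] + K1K2/[H⁺]²) = 1/(1 + 10^+1.38 + 10^-1.29) = 0.03994
DIC = [CO2*]/α₀ = 4.896×10^-5 / 0.03994 = 1.226 mmol/L
CA = (α₁ + 2α₂)·DIC = (0.9580 + 2×0.002048) × 1.226 = 1.18 mmol/L

CA = 1.18 mmol/L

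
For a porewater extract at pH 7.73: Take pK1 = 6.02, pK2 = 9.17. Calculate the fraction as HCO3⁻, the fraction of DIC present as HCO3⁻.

α₁ = 0.947

α₁ = 1 / (1 + [H⁺]/K1 + K2/[H⁺]) = 1 / (1 + 10^-1.71 + 10^-1.44)
   = 1 / (1 + 0.019498 + 0.036308) = 1/1.0558 = 0.9471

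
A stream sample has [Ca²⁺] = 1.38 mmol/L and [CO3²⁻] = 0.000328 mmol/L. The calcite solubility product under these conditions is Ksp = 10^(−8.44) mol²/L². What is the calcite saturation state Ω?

Ksp = 10^(−8.44) = 3.631×10^-9
Ω = [Ca²⁺][CO3²⁻]/Ksp = (1.38×10^-3)(0.000328×10^-3) / 3.631×10^-9 = 0.125

Ω = 0.125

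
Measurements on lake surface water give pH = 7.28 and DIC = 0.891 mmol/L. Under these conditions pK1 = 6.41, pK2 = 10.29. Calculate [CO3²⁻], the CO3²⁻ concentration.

[CO3²⁻] = 0.767 μmol/L

α₂ = 1 / (1 + [H⁺]/K2 + [H⁺]²/(K1K2)) = 1 / (1 + 10^+3.01 + 10^+2.14)
   = 1 / (1 + 1023.3 + 138.04) = 1/1162.3 = 0.0008603
[CO3²⁻] = α₂ × DIC = 0.0008603 × 0.891 = 0.000767 mmol/L = 0.767 μmol/L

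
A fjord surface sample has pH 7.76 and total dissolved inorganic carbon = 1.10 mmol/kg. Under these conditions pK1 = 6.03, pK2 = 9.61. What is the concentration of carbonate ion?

α₂ = 1 / (1 + [H⁺]/K2 + [H⁺]²/(K1K2)) = 1 / (1 + 10^+1.85 + 10^+0.12)
   = 1 / (1 + 70.795 + 1.3183) = 1/73.113 = 0.01368
[CO3²⁻] = α₂ × DIC = 0.01368 × 1.10 = 0.0150 mmol/kg = 15.0 μmol/kg

[CO3²⁻] = 15.0 μmol/kg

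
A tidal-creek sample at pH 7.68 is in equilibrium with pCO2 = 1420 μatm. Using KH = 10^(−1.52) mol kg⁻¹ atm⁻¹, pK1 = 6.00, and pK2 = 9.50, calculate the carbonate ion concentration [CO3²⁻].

[CO2*] = KH · pCO2 = 10^(−1.52) × 1420×10^-6 = 4.288×10^-5 mol/kg
α₀ = 1/(1 + K1/[H⁺] + K1K2/[H⁺]²) = 1/(1 + 10^+1.68 + 10^-0.14) = 0.02017
DIC = [CO2*]/α₀ = 4.288×10^-5 / 0.02017 = 2.126 mmol/kg
[CO3²⁻] = α₂·DIC; α₂ = 0.01461, so [CO3²⁻] = 0.01461 × 2.126 = 0.0311 mmol/kg

[CO3²⁻] = 0.0311 mmol/kg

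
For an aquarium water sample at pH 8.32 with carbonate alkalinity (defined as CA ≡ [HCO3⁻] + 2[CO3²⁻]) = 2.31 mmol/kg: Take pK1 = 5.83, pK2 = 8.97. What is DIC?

CA = [HCO3⁻] + 2[CO3²⁻] = (α₁ + 2α₂)·DIC
At pH 8.32: [H⁺]/K1 = 10^-2.49 = 0.0032359, K2/[H⁺] = 10^-0.65 = 0.22387
α₁ = 1/(1 + 0.0032359 + 0.22387) = 1/1.2271 = 0.8149; α₂ = α₁·K2/[H⁺] = 0.1824
α₁ + 2α₂ = 1.1798
DIC = CA / (α₁ + 2α₂) = 2.31 / 1.1798 = 1.96 mmol/kg

DIC = 1.96 mmol/kg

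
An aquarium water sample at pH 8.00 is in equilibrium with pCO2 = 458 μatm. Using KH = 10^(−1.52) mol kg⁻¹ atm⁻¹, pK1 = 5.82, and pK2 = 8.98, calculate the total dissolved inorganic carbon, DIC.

DIC = 2.33 mmol/kg

[CO2*] = KH · pCO2 = 10^(−1.52) × 458×10^-6 = 1.383×10^-5 mol/kg
α₀ = 1/(1 + K1/[H⁺] + K1K2/[H⁺]²) = 1/(1 + 10^+2.18 + 10^+1.20) = 0.005945
DIC = [CO2*]/α₀ = 1.383×10^-5 / 0.005945 = 2.33 mmol/kg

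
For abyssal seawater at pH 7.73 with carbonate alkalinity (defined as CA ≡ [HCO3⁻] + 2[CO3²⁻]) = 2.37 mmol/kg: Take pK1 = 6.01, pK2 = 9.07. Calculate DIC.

DIC = 2.31 mmol/kg

CA = [HCO3⁻] + 2[CO3²⁻] = (α₁ + 2α₂)·DIC
At pH 7.73: [H⁺]/K1 = 10^-1.72 = 0.019055, K2/[H⁺] = 10^-1.34 = 0.045709
α₁ = 1/(1 + 0.019055 + 0.045709) = 1/1.0648 = 0.9392; α₂ = α₁·K2/[H⁺] = 0.04293
α₁ + 2α₂ = 1.0250
DIC = CA / (α₁ + 2α₂) = 2.37 / 1.0250 = 2.31 mmol/kg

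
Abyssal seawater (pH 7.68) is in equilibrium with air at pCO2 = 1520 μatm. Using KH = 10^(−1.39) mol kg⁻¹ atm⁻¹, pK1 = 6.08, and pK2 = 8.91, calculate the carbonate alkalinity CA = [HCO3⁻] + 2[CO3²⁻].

CA = 2.76 mmol/kg

[CO2*] = KH · pCO2 = 10^(−1.39) × 1520×10^-6 = 6.192×10^-5 mol/kg
α₀ = 1/(1 + K1/[H⁺] + K1K2/[H⁺]²) = 1/(1 + 10^+1.60 + 10^+0.37) = 0.02317
DIC = [CO2*]/α₀ = 6.192×10^-5 / 0.02317 = 2.672 mmol/kg
CA = (α₁ + 2α₂)·DIC = (0.9225 + 2×0.05432) × 2.672 = 2.76 mmol/kg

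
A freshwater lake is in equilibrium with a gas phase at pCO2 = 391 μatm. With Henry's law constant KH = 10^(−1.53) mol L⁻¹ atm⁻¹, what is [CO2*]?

[CO2*] = 11.5 μmol/L

KH = 10^(−1.53) = 2.951×10^-2 mol L⁻¹ atm⁻¹
[CO2*] = KH · pCO2 = 2.951×10^-2 × 391×10^-6 atm = 1.15×10^-5 mol/L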